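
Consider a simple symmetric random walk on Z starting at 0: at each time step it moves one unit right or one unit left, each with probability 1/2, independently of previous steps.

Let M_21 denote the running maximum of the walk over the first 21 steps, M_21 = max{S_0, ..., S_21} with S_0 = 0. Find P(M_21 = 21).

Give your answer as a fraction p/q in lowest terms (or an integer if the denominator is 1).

Let M_21 = max(S_0,...,S_21). Use the reflection principle: for j ≥ 1, #{paths with M_21 ≥ j} = #{S_21 ≥ j} + #{S_21 ≥ j+1}.
By reflection, #{M_21 ≥ 21} = #{S_21 ≥ 21} + #{S_21 ≥ 22} = 1 + 0 = 1.
#{M_21 ≥ 22} = #{S_21 ≥ 22} + #{S_21 ≥ 23} = 0 + 0 = 0.
#{M_21 = 21} = 1 - 0 = 1.
P(M_21 = 21) = 1/2097152 = 1/2097152

Answer: 1/2097152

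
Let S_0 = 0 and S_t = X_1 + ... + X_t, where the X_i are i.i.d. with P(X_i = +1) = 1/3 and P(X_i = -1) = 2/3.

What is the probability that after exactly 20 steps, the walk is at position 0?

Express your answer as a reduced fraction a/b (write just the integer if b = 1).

Answer: 189190144/3486784401

Derivation:
To be at 0 after 20 steps: need exactly 10 steps of +1 and 10 of -1.
Number of such sequences: C(20,10) = 184756
Each has probability (1/3)^10 · (2/3)^10 = 1024/3486784401
P = 184756 · 1024/3486784401 = 189190144/3486784401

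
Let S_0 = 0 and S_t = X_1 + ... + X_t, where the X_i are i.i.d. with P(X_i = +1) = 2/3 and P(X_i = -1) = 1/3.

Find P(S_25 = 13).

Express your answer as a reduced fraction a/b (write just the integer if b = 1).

To reach position 13 after 25 steps: need 19 steps of +1 and 6 steps of -1.
Number of such sequences: C(25,19) = 177100
Each has probability (2/3)^19 · (1/3)^6 = 524288/847288609443
P = 177100 · 524288/847288609443 = 92851404800/847288609443

Answer: 92851404800/847288609443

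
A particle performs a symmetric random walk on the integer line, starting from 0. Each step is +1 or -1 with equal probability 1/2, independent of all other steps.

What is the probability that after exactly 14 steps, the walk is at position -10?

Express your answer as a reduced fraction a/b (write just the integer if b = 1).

Answer: 91/16384

Derivation:
To reach position -10 after 14 steps: need 2 steps of +1 and 12 of -1.
Favorable paths: C(14,2) = 91
Total paths: 2^14 = 16384
P = 91/16384 = 91/16384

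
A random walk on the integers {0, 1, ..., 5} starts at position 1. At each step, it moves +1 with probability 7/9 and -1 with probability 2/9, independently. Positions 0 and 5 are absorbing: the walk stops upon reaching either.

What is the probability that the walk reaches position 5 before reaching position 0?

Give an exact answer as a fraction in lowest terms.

Answer: 2401/3355

Derivation:
Biased walk: p = 7/9, q = 2/9, r = q/p = 2/7
Gambler's ruin: P(hit 5 before 0 | start at 1) = (1 - r^a)/(1 - r^N)
r^1 = 2/7; r^5 = 32/16807
P = (1 - 2/7) / (1 - 32/16807) = 5/7 / 16775/16807 = 2401/3355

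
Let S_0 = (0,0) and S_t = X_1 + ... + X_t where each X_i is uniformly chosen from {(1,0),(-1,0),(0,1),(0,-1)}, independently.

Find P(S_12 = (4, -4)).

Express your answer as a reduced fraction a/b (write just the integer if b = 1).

Answer: 7623/2097152

Derivation:
Let h be the number of horizontal steps (so 12-h are vertical). To end at (4,-4) need (h+4)/2 right-steps and ((12-h)-4)/2 up-steps.
Sum over h with 4 ≤ h ≤ 8, h ≡ 0 (mod 2), 12-h ≡ 0 (mod 2):
h=4: C(12,4)·C(4,4)·C(8,2) = 495·1·28 = 13860
h=6: C(12,6)·C(6,5)·C(6,1) = 924·6·6 = 33264
h=8: C(12,8)·C(8,6)·C(4,0) = 495·28·1 = 13860
Total favorable: 60984
Total paths: 4^12 = 16777216
P = 60984/16777216 = 7623/2097152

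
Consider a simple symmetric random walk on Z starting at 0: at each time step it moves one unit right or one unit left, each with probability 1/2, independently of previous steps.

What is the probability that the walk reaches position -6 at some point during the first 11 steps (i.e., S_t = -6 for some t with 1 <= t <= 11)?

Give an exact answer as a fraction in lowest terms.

Count via complement. Let g(t,s) = #length-t paths at position s with S_1..S_t all ≠ -6.
g(t,s) = g(t-1,s-1) + g(t-1,s+1) for s ≠ -6; g(t,-6) = 0.
t=0: g(0,0)=1
t=1: g(1,-1)=1 g(1,1)=1
t=2: g(2,-2)=1 g(2,0)=2 g(2,2)=1
t=3: g(3,-3)=1 g(3,-1)=3 g(3,1)=3 g(3,3)=1
t=4: g(4,-4)=1 g(4,-2)=4 g(4,0)=6 g(4,2)=4 g(4,4)=1
t=5: g(5,-5)=1 g(5,-3)=5 g(5,-1)=10 g(5,1)=10 g(5,3)=5 g(5,5)=1
t=6: g(6,-4)=6 g(6,-2)=15 g(6,0)=20 g(6,2)=15 g(6,4)=6 g(6,6)=1
t=7: g(7,-5)=6 g(7,-3)=21 g(7,-1)=35 g(7,1)=35 g(7,3)=21 g(7,5)=7 g(7,7)=1
t=8: g(8,-4)=27 g(8,-2)=56 g(8,0)=70 g(8,2)=56 g(8,4)=28 g(8,6)=8 g(8,8)=1
t=9: g(9,-5)=27 g(9,-3)=83 g(9,-1)=126 g(9,1)=126 g(9,3)=84 g(9,5)=36 g(9,7)=9 g(9,9)=1
t=10: g(10,-4)=110 g(10,-2)=209 g(10,0)=252 g(10,2)=210 g(10,4)=120 g(10,6)=45 g(10,8)=10 g(10,10)=1
t=11: g(11,-5)=110 g(11,-3)=319 g(11,-1)=461 g(11,1)=462 g(11,3)=330 g(11,5)=165 g(11,7)=55 g(11,9)=11 g(11,11)=1
Paths never hitting -6: Σ_s g(11,s) = 1914
Paths hitting -6: 2^11 - 1914 = 134
P = 134/2048 = 67/1024

Answer: 67/1024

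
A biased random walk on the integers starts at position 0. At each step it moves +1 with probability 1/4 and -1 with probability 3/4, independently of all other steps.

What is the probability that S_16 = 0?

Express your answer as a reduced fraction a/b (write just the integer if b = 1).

Answer: 42220035/2147483648

Derivation:
To be at 0 after 16 steps: need exactly 8 steps of +1 and 8 of -1.
Number of such sequences: C(16,8) = 12870
Each has probability (1/4)^8 · (3/4)^8 = 6561/4294967296
P = 12870 · 6561/4294967296 = 42220035/2147483648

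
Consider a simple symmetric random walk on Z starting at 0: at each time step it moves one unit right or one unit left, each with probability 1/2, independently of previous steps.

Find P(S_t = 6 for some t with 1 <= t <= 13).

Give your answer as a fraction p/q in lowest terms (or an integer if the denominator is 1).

Count via complement. Let g(t,s) = #length-t paths at position s with S_1..S_t all ≠ 6.
g(t,s) = g(t-1,s-1) + g(t-1,s+1) for s ≠ 6; g(t,6) = 0.
t=0: g(0,0)=1
t=1: g(1,-1)=1 g(1,1)=1
t=2: g(2,-2)=1 g(2,0)=2 g(2,2)=1
t=3: g(3,-3)=1 g(3,-1)=3 g(3,1)=3 g(3,3)=1
t=4: g(4,-4)=1 g(4,-2)=4 g(4,0)=6 g(4,2)=4 g(4,4)=1
t=5: g(5,-5)=1 g(5,-3)=5 g(5,-1)=10 g(5,1)=10 g(5,3)=5 g(5,5)=1
t=6: g(6,-6)=1 g(6,-4)=6 g(6,-2)=15 g(6,0)=20 g(6,2)=15 g(6,4)=6
t=7: g(7,-7)=1 g(7,-5)=7 g(7,-3)=21 g(7,-1)=35 g(7,1)=35 g(7,3)=21 g(7,5)=6
t=8: g(8,-8)=1 g(8,-6)=8 g(8,-4)=28 g(8,-2)=56 g(8,0)=70 g(8,2)=56 g(8,4)=27
t=9: g(9,-9)=1 g(9,-7)=9 g(9,-5)=36 g(9,-3)=84 g(9,-1)=126 g(9,1)=126 g(9,3)=83 g(9,5)=27
t=10: g(10,-10)=1 g(10,-8)=10 g(10,-6)=45 g(10,-4)=120 g(10,-2)=210 g(10,0)=252 g(10,2)=209 g(10,4)=110
t=11: g(11,-11)=1 g(11,-9)=11 g(11,-7)=55 g(11,-5)=165 g(11,-3)=330 g(11,-1)=462 g(11,1)=461 g(11,3)=319 g(11,5)=110
t=12: g(12,-12)=1 g(12,-10)=12 g(12,-8)=66 g(12,-6)=220 g(12,-4)=495 g(12,-2)=792 g(12,0)=923 g(12,2)=780 g(12,4)=429
t=13: g(13,-13)=1 g(13,-11)=13 g(13,-9)=78 g(13,-7)=286 g(13,-5)=715 g(13,-3)=1287 g(13,-1)=1715 g(13,1)=1703 g(13,3)=1209 g(13,5)=429
Paths never hitting 6: Σ_s g(13,s) = 7436
Paths hitting 6: 2^13 - 7436 = 756
P = 756/8192 = 189/2048

Answer: 189/2048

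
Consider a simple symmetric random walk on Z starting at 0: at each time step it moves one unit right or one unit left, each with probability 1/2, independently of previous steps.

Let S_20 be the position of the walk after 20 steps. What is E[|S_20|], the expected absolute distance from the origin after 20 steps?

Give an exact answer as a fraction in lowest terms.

Answer: 230945/65536

Derivation:
S_20 takes values m ≡ 0 (mod 2) with |m| ≤ 20; P(S_20=m) = C(20,(20+m)/2)/2^20.
Total paths: 2^20 = 1048576
Distribution: P(S=-20)=1/1048576, P(S=-18)=20/1048576, P(S=-16)=190/1048576, P(S=-14)=1140/1048576, P(S=-12)=4845/1048576, P(S=-10)=15504/1048576, P(S=-8)=38760/1048576, P(S=-6)=77520/1048576, P(S=-4)=125970/1048576, P(S=-2)=167960/1048576, P(S=0)=184756/1048576, P(S=2)=167960/1048576, P(S=4)=125970/1048576, P(S=6)=77520/1048576, P(S=8)=38760/1048576, P(S=10)=15504/1048576, P(S=12)=4845/1048576, P(S=14)=1140/1048576, P(S=16)=190/1048576, P(S=18)=20/1048576, P(S=20)=1/1048576
E[|S_20|] = Σ_m |m|·P(S_20=m) = 3695120/1048576 = 230945/65536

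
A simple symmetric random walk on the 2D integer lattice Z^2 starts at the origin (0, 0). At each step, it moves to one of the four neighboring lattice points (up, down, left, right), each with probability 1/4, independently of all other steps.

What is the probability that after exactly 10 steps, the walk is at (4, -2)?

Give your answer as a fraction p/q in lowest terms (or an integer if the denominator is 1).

Let h be the number of horizontal steps (so 10-h are vertical). To end at (4,-2) need (h+4)/2 right-steps and ((10-h)-2)/2 up-steps.
Sum over h with 4 ≤ h ≤ 8, h ≡ 0 (mod 2), 10-h ≡ 0 (mod 2):
h=4: C(10,4)·C(4,4)·C(6,2) = 210·1·15 = 3150
h=6: C(10,6)·C(6,5)·C(4,1) = 210·6·4 = 5040
h=8: C(10,8)·C(8,6)·C(2,0) = 45·28·1 = 1260
Total favorable: 9450
Total paths: 4^10 = 1048576
P = 9450/1048576 = 4725/524288

Answer: 4725/524288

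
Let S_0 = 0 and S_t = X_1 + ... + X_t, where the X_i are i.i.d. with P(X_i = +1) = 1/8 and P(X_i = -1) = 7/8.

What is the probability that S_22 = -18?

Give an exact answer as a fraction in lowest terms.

Answer: 18432013514748372231/73786976294838206464

Derivation:
To reach position -18 after 22 steps: need 2 steps of +1 and 20 steps of -1.
Number of such sequences: C(22,2) = 231
Each has probability (1/8)^2 · (7/8)^20 = 79792266297612001/73786976294838206464
P = 231 · 79792266297612001/73786976294838206464 = 18432013514748372231/73786976294838206464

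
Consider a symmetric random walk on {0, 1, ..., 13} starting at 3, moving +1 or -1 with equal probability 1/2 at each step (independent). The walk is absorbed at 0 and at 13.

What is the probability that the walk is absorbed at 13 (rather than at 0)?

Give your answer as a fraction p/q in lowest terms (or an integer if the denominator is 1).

Answer: 3/13

Derivation:
Symmetric walk (p = 1/2): the harmonic-function argument gives P(hit 13 before 0 | start at 3) = a/N.
P = 3/13 = 3/13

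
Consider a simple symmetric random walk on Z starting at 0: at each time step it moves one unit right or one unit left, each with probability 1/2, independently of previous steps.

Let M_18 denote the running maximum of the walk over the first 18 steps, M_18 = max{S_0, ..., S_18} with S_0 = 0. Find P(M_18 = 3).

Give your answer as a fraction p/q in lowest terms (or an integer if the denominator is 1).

Answer: 1989/16384

Derivation:
Let M_18 = max(S_0,...,S_18). Use the reflection principle: for j ≥ 1, #{paths with M_18 ≥ j} = #{S_18 ≥ j} + #{S_18 ≥ j+1}.
By reflection, #{M_18 ≥ 3} = #{S_18 ≥ 3} + #{S_18 ≥ 4} = 63004 + 63004 = 126008.
#{M_18 ≥ 4} = #{S_18 ≥ 4} + #{S_18 ≥ 5} = 63004 + 31180 = 94184.
#{M_18 = 3} = 126008 - 94184 = 31824.
P(M_18 = 3) = 31824/262144 = 1989/16384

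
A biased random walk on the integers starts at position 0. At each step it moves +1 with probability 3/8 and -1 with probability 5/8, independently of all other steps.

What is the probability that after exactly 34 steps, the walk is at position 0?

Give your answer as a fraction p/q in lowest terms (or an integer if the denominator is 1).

To be at 0 after 34 steps: need exactly 17 steps of +1 and 17 of -1.
Number of such sequences: C(34,17) = 2333606220
Each has probability (3/8)^17 · (5/8)^17 = 98526125335693359375/5070602400912917605986812821504
P = 2333606220 · 98526125335693359375/5070602400912917605986812821504 = 57480294728968402862548828125/1267650600228229401496703205376

Answer: 57480294728968402862548828125/1267650600228229401496703205376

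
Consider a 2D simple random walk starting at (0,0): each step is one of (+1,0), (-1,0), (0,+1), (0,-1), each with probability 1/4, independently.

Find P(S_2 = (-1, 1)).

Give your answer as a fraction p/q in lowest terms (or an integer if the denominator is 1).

Answer: 1/8

Derivation:
Let h be the number of horizontal steps (so 2-h are vertical). To end at (-1,1) need (h-1)/2 right-steps and ((2-h)+1)/2 up-steps.
Sum over h with 1 ≤ h ≤ 1, h ≡ 1 (mod 2), 2-h ≡ 1 (mod 2):
h=1: C(2,1)·C(1,0)·C(1,1) = 2·1·1 = 2
Total favorable: 2
Total paths: 4^2 = 16
P = 2/16 = 1/8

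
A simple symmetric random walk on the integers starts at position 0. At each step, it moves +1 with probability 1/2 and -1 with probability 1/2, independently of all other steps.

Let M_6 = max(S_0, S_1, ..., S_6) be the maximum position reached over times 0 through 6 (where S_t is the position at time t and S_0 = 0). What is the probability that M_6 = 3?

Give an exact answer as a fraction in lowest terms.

Let M_6 = max(S_0,...,S_6). Use the reflection principle: for j ≥ 1, #{paths with M_6 ≥ j} = #{S_6 ≥ j} + #{S_6 ≥ j+1}.
By reflection, #{M_6 ≥ 3} = #{S_6 ≥ 3} + #{S_6 ≥ 4} = 7 + 7 = 14.
#{M_6 ≥ 4} = #{S_6 ≥ 4} + #{S_6 ≥ 5} = 7 + 1 = 8.
#{M_6 = 3} = 14 - 8 = 6.
P(M_6 = 3) = 6/64 = 3/32

Answer: 3/32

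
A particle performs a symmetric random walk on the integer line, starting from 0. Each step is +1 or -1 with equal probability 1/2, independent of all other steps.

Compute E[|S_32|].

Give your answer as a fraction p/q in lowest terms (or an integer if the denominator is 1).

S_32 takes values m ≡ 0 (mod 2) with |m| ≤ 32; P(S_32=m) = C(32,(32+m)/2)/2^32.
Total paths: 2^32 = 4294967296
Distribution: P(S=-32)=1/4294967296, P(S=-30)=32/4294967296, P(S=-28)=496/4294967296, P(S=-26)=4960/4294967296, P(S=-24)=35960/4294967296, P(S=-22)=201376/4294967296, P(S=-20)=906192/4294967296, P(S=-18)=3365856/4294967296, P(S=-16)=10518300/4294967296, P(S=-14)=28048800/4294967296, P(S=-12)=64512240/4294967296, P(S=-10)=129024480/4294967296, P(S=-8)=225792840/4294967296, P(S=-6)=347373600/4294967296, P(S=-4)=471435600/4294967296, P(S=-2)=565722720/4294967296, P(S=0)=601080390/4294967296, P(S=2)=565722720/4294967296, P(S=4)=471435600/4294967296, P(S=6)=347373600/4294967296, P(S=8)=225792840/4294967296, P(S=10)=129024480/4294967296, P(S=12)=64512240/4294967296, P(S=14)=28048800/4294967296, P(S=16)=10518300/4294967296, P(S=18)=3365856/4294967296, P(S=20)=906192/4294967296, P(S=22)=201376/4294967296, P(S=24)=35960/4294967296, P(S=26)=4960/4294967296, P(S=28)=496/4294967296, P(S=30)=32/4294967296, P(S=32)=1/4294967296
E[|S_32|] = Σ_m |m|·P(S_32=m) = 19234572480/4294967296 = 300540195/67108864

Answer: 300540195/67108864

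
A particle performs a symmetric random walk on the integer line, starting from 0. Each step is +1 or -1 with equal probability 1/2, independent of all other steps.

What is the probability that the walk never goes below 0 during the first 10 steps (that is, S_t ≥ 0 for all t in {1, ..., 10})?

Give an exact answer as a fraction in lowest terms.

Let f(t,s) = #length-t paths at position s with S_1..S_t all ≥ 0.
f(t,s) = f(t-1,s-1) + f(t-1,s+1) for s ≥ 0; f(t,s) = 0 for s < 0.
t=0: f(0,0)=1
t=1: f(1,1)=1
t=2: f(2,0)=1 f(2,2)=1
t=3: f(3,1)=2 f(3,3)=1
t=4: f(4,0)=2 f(4,2)=3 f(4,4)=1
t=5: f(5,1)=5 f(5,3)=4 f(5,5)=1
t=6: f(6,0)=5 f(6,2)=9 f(6,4)=5 f(6,6)=1
t=7: f(7,1)=14 f(7,3)=14 f(7,5)=6 f(7,7)=1
t=8: f(8,0)=14 f(8,2)=28 f(8,4)=20 f(8,6)=7 f(8,8)=1
t=9: f(9,1)=42 f(9,3)=48 f(9,5)=27 f(9,7)=8 f(9,9)=1
t=10: f(10,0)=42 f(10,2)=90 f(10,4)=75 f(10,6)=35 f(10,8)=9 f(10,10)=1
Σ_s f(10,s) = 252
P = 252/1024 = 63/256

Answer: 63/256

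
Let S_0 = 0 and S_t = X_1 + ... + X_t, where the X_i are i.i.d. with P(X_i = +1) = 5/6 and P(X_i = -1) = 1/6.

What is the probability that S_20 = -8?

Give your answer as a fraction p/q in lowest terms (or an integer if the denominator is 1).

Answer: 25234375/152339935002624

Derivation:
To reach position -8 after 20 steps: need 6 steps of +1 and 14 steps of -1.
Number of such sequences: C(20,6) = 38760
Each has probability (5/6)^6 · (1/6)^14 = 15625/3656158440062976
P = 38760 · 15625/3656158440062976 = 25234375/152339935002624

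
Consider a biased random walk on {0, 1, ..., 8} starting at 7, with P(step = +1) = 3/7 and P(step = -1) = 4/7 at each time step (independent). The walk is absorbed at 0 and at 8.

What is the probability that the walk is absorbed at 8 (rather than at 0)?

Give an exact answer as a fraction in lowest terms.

Answer: 42591/58975

Derivation:
Biased walk: p = 3/7, q = 4/7, r = q/p = 4/3
Gambler's ruin: P(hit 8 before 0 | start at 7) = (1 - r^a)/(1 - r^N)
r^7 = 16384/2187; r^8 = 65536/6561
P = (1 - 16384/2187) / (1 - 65536/6561) = -14197/2187 / -58975/6561 = 42591/58975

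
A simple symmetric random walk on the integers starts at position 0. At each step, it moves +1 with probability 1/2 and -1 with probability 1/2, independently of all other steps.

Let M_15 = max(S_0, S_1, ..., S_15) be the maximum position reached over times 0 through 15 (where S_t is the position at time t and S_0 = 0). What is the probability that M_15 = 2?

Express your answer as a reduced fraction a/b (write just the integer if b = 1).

Answer: 5005/32768

Derivation:
Let M_15 = max(S_0,...,S_15). Use the reflection principle: for j ≥ 1, #{paths with M_15 ≥ j} = #{S_15 ≥ j} + #{S_15 ≥ j+1}.
By reflection, #{M_15 ≥ 2} = #{S_15 ≥ 2} + #{S_15 ≥ 3} = 9949 + 9949 = 19898.
#{M_15 ≥ 3} = #{S_15 ≥ 3} + #{S_15 ≥ 4} = 9949 + 4944 = 14893.
#{M_15 = 2} = 19898 - 14893 = 5005.
P(M_15 = 2) = 5005/32768 = 5005/32768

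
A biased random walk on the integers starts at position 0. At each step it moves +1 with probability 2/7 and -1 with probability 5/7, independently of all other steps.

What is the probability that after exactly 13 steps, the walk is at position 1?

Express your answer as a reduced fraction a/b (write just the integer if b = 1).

Answer: 3432000000/96889010407

Derivation:
To reach position 1 after 13 steps: need 7 steps of +1 and 6 steps of -1.
Number of such sequences: C(13,7) = 1716
Each has probability (2/7)^7 · (5/7)^6 = 2000000/96889010407
P = 1716 · 2000000/96889010407 = 3432000000/96889010407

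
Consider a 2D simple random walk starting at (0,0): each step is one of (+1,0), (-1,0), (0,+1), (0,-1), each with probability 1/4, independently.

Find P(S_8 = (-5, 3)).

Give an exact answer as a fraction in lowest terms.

Answer: 7/8192

Derivation:
Let h be the number of horizontal steps (so 8-h are vertical). To end at (-5,3) need (h-5)/2 right-steps and ((8-h)+3)/2 up-steps.
Sum over h with 5 ≤ h ≤ 5, h ≡ 1 (mod 2), 8-h ≡ 1 (mod 2):
h=5: C(8,5)·C(5,0)·C(3,3) = 56·1·1 = 56
Total favorable: 56
Total paths: 4^8 = 65536
P = 56/65536 = 7/8192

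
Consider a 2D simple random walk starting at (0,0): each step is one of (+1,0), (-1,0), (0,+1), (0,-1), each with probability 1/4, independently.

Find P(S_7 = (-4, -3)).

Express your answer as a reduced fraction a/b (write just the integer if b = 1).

Answer: 35/16384

Derivation:
Let h be the number of horizontal steps (so 7-h are vertical). To end at (-4,-3) need (h-4)/2 right-steps and ((7-h)-3)/2 up-steps.
Sum over h with 4 ≤ h ≤ 4, h ≡ 0 (mod 2), 7-h ≡ 1 (mod 2):
h=4: C(7,4)·C(4,0)·C(3,0) = 35·1·1 = 35
Total favorable: 35
Total paths: 4^7 = 16384
P = 35/16384 = 35/16384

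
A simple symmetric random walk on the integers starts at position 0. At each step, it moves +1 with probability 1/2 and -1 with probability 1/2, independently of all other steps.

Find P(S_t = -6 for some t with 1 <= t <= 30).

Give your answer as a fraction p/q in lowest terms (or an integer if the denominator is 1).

Count via complement. Let g(t,s) = #length-t paths at position s with S_1..S_t all ≠ -6.
g(t,s) = g(t-1,s-1) + g(t-1,s+1) for s ≠ -6; g(t,-6) = 0.
t=0: g(0,0)=1
t=1: g(1,-1)=1 g(1,1)=1
t=2: g(2,-2)=1 g(2,0)=2 g(2,2)=1
t=3: g(3,-3)=1 g(3,-1)=3 g(3,1)=3 g(3,3)=1
t=4: g(4,-4)=1 g(4,-2)=4 g(4,0)=6 g(4,2)=4 g(4,4)=1
t=5: g(5,-5)=1 g(5,-3)=5 g(5,-1)=10 g(5,1)=10 g(5,3)=5 g(5,5)=1
t=6: g(6,-4)=6 g(6,-2)=15 g(6,0)=20 g(6,2)=15 g(6,4)=6 g(6,6)=1
t=7: g(7,-5)=6 g(7,-3)=21 g(7,-1)=35 g(7,1)=35 g(7,3)=21 g(7,5)=7 g(7,7)=1
t=8: g(8,-4)=27 g(8,-2)=56 g(8,0)=70 g(8,2)=56 g(8,4)=28 g(8,6)=8 g(8,8)=1
t=9: g(9,-5)=27 g(9,-3)=83 g(9,-1)=126 g(9,1)=126 g(9,3)=84 g(9,5)=36 g(9,7)=9 g(9,9)=1
t=10: g(10,-4)=110 g(10,-2)=209 g(10,0)=252 g(10,2)=210 g(10,4)=120 g(10,6)=45 g(10,8)=10 g(10,10)=1
t=11: g(11,-5)=110 g(11,-3)=319 g(11,-1)=461 g(11,1)=462 g(11,3)=330 g(11,5)=165 g(11,7)=55 g(11,9)=11 g(11,11)=1
t=12: g(12,-4)=429 g(12,-2)=780 g(12,0)=923 g(12,2)=792 g(12,4)=495 g(12,6)=220 g(12,8)=66 g(12,10)=12 g(12,12)=1
t=13: g(13,-5)=429 g(13,-3)=1209 g(13,-1)=1703 g(13,1)=1715 g(13,3)=1287 g(13,5)=715 g(13,7)=286 g(13,9)=78 g(13,11)=13 g(13,13)=1
t=14: g(14,-4)=1638 g(14,-2)=2912 g(14,0)=3418 g(14,2)=3002 g(14,4)=2002 g(14,6)=1001 g(14,8)=364 g(14,10)=91 g(14,12)=14 g(14,14)=1
t=15: g(15,-5)=1638 g(15,-3)=4550 g(15,-1)=6330 g(15,1)=6420 g(15,3)=5004 g(15,5)=3003 g(15,7)=1365 g(15,9)=455 g(15,11)=105 g(15,13)=15 g(15,15)=1
t=16: g(16,-4)=6188 g(16,-2)=10880 g(16,0)=12750 g(16,2)=11424 g(16,4)=8007 g(16,6)=4368 g(16,8)=1820 g(16,10)=560 g(16,12)=120 g(16,14)=16 g(16,16)=1
t=17: g(17,-5)=6188 g(17,-3)=17068 g(17,-1)=23630 g(17,1)=24174 g(17,3)=19431 g(17,5)=12375 g(17,7)=6188 g(17,9)=2380 g(17,11)=680 g(17,13)=136 g(17,15)=17 g(17,17)=1
t=18: g(18,-4)=23256 g(18,-2)=40698 g(18,0)=47804 g(18,2)=43605 g(18,4)=31806 g(18,6)=18563 g(18,8)=8568 g(18,10)=3060 g(18,12)=816 g(18,14)=153 g(18,16)=18 g(18,18)=1
t=19: g(19,-5)=23256 g(19,-3)=63954 g(19,-1)=88502 g(19,1)=91409 g(19,3)=75411 g(19,5)=50369 g(19,7)=27131 g(19,9)=11628 g(19,11)=3876 g(19,13)=969 g(19,15)=171 g(19,17)=19 g(19,19)=1
t=20: g(20,-4)=87210 g(20,-2)=152456 g(20,0)=179911 g(20,2)=166820 g(20,4)=125780 g(20,6)=77500 g(20,8)=38759 g(20,10)=15504 g(20,12)=4845 g(20,14)=1140 g(20,16)=190 g(20,18)=20 g(20,20)=1
t=21: g(21,-5)=87210 g(21,-3)=239666 g(21,-1)=332367 g(21,1)=346731 g(21,3)=292600 g(21,5)=203280 g(21,7)=116259 g(21,9)=54263 g(21,11)=20349 g(21,13)=5985 g(21,15)=1330 g(21,17)=210 g(21,19)=21 g(21,21)=1
t=22: g(22,-4)=326876 g(22,-2)=572033 g(22,0)=679098 g(22,2)=639331 g(22,4)=495880 g(22,6)=319539 g(22,8)=170522 g(22,10)=74612 g(22,12)=26334 g(22,14)=7315 g(22,16)=1540 g(22,18)=231 g(22,20)=22 g(22,22)=1
t=23: g(23,-5)=326876 g(23,-3)=898909 g(23,-1)=1251131 g(23,1)=1318429 g(23,3)=1135211 g(23,5)=815419 g(23,7)=490061 g(23,9)=245134 g(23,11)=100946 g(23,13)=33649 g(23,15)=8855 g(23,17)=1771 g(23,19)=253 g(23,21)=23 g(23,23)=1
t=24: g(24,-4)=1225785 g(24,-2)=2150040 g(24,0)=2569560 g(24,2)=2453640 g(24,4)=1950630 g(24,6)=1305480 g(24,8)=735195 g(24,10)=346080 g(24,12)=134595 g(24,14)=42504 g(24,16)=10626 g(24,18)=2024 g(24,20)=276 g(24,22)=24 g(24,24)=1
t=25: g(25,-5)=1225785 g(25,-3)=3375825 g(25,-1)=4719600 g(25,1)=5023200 g(25,3)=4404270 g(25,5)=3256110 g(25,7)=2040675 g(25,9)=1081275 g(25,11)=480675 g(25,13)=177099 g(25,15)=53130 g(25,17)=12650 g(25,19)=2300 g(25,21)=300 g(25,23)=25 g(25,25)=1
t=26: g(26,-4)=4601610 g(26,-2)=8095425 g(26,0)=9742800 g(26,2)=9427470 g(26,4)=7660380 g(26,6)=5296785 g(26,8)=3121950 g(26,10)=1561950 g(26,12)=657774 g(26,14)=230229 g(26,16)=65780 g(26,18)=14950 g(26,20)=2600 g(26,22)=325 g(26,24)=26 g(26,26)=1
t=27: g(27,-5)=4601610 g(27,-3)=12697035 g(27,-1)=17838225 g(27,1)=19170270 g(27,3)=17087850 g(27,5)=12957165 g(27,7)=8418735 g(27,9)=4683900 g(27,11)=2219724 g(27,13)=888003 g(27,15)=296009 g(27,17)=80730 g(27,19)=17550 g(27,21)=2925 g(27,23)=351 g(27,25)=27 g(27,27)=1
t=28: g(28,-4)=17298645 g(28,-2)=30535260 g(28,0)=37008495 g(28,2)=36258120 g(28,4)=30045015 g(28,6)=21375900 g(28,8)=13102635 g(28,10)=6903624 g(28,12)=3107727 g(28,14)=1184012 g(28,16)=376739 g(28,18)=98280 g(28,20)=20475 g(28,22)=3276 g(28,24)=378 g(28,26)=28 g(28,28)=1
t=29: g(29,-5)=17298645 g(29,-3)=47833905 g(29,-1)=67543755 g(29,1)=73266615 g(29,3)=66303135 g(29,5)=51420915 g(29,7)=34478535 g(29,9)=20006259 g(29,11)=10011351 g(29,13)=4291739 g(29,15)=1560751 g(29,17)=475019 g(29,19)=118755 g(29,21)=23751 g(29,23)=3654 g(29,25)=406 g(29,27)=29 g(29,29)=1
t=30: g(30,-4)=65132550 g(30,-2)=115377660 g(30,0)=140810370 g(30,2)=139569750 g(30,4)=117724050 g(30,6)=85899450 g(30,8)=54484794 g(30,10)=30017610 g(30,12)=14303090 g(30,14)=5852490 g(30,16)=2035770 g(30,18)=593774 g(30,20)=142506 g(30,22)=27405 g(30,24)=4060 g(30,26)=435 g(30,28)=30 g(30,30)=1
Paths never hitting -6: Σ_s g(30,s) = 771975795
Paths hitting -6: 2^30 - 771975795 = 301766029
P = 301766029/1073741824 = 301766029/1073741824

Answer: 301766029/1073741824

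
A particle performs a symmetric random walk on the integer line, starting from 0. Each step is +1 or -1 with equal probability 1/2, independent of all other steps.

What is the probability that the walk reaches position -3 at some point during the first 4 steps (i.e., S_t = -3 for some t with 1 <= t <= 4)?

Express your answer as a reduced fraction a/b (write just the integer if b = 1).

Answer: 1/8

Derivation:
Count via complement. Let g(t,s) = #length-t paths at position s with S_1..S_t all ≠ -3.
g(t,s) = g(t-1,s-1) + g(t-1,s+1) for s ≠ -3; g(t,-3) = 0.
t=0: g(0,0)=1
t=1: g(1,-1)=1 g(1,1)=1
t=2: g(2,-2)=1 g(2,0)=2 g(2,2)=1
t=3: g(3,-1)=3 g(3,1)=3 g(3,3)=1
t=4: g(4,-2)=3 g(4,0)=6 g(4,2)=4 g(4,4)=1
Paths never hitting -3: Σ_s g(4,s) = 14
Paths hitting -3: 2^4 - 14 = 2
P = 2/16 = 1/8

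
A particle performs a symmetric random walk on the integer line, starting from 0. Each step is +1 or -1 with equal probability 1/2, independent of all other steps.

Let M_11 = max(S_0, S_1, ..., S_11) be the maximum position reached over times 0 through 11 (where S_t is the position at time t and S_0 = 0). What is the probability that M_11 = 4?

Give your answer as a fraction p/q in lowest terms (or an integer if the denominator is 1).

Let M_11 = max(S_0,...,S_11). Use the reflection principle: for j ≥ 1, #{paths with M_11 ≥ j} = #{S_11 ≥ j} + #{S_11 ≥ j+1}.
By reflection, #{M_11 ≥ 4} = #{S_11 ≥ 4} + #{S_11 ≥ 5} = 232 + 232 = 464.
#{M_11 ≥ 5} = #{S_11 ≥ 5} + #{S_11 ≥ 6} = 232 + 67 = 299.
#{M_11 = 4} = 464 - 299 = 165.
P(M_11 = 4) = 165/2048 = 165/2048

Answer: 165/2048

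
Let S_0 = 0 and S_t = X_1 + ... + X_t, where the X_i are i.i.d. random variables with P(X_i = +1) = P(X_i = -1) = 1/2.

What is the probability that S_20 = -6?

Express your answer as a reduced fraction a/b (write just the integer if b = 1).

To reach position -6 after 20 steps: need 7 steps of +1 and 13 of -1.
Favorable paths: C(20,7) = 77520
Total paths: 2^20 = 1048576
P = 77520/1048576 = 4845/65536

Answer: 4845/65536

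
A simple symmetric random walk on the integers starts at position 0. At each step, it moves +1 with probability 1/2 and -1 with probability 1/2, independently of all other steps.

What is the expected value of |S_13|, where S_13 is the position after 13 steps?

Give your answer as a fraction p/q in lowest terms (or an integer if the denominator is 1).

S_13 takes values m ≡ 1 (mod 2) with |m| ≤ 13; P(S_13=m) = C(13,(13+m)/2)/2^13.
Total paths: 2^13 = 8192
Distribution: P(S=-13)=1/8192, P(S=-11)=13/8192, P(S=-9)=78/8192, P(S=-7)=286/8192, P(S=-5)=715/8192, P(S=-3)=1287/8192, P(S=-1)=1716/8192, P(S=1)=1716/8192, P(S=3)=1287/8192, P(S=5)=715/8192, P(S=7)=286/8192, P(S=9)=78/8192, P(S=11)=13/8192, P(S=13)=1/8192
E[|S_13|] = Σ_m |m|·P(S_13=m) = 24024/8192 = 3003/1024

Answer: 3003/1024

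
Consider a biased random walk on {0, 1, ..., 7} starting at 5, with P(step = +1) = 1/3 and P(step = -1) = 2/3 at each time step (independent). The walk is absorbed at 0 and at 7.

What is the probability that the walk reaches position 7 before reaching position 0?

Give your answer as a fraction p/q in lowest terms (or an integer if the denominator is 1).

Biased walk: p = 1/3, q = 2/3, r = q/p = 2
Gambler's ruin: P(hit 7 before 0 | start at 5) = (1 - r^a)/(1 - r^N)
r^5 = 32; r^7 = 128
P = (1 - 32) / (1 - 128) = -31 / -127 = 31/127

Answer: 31/127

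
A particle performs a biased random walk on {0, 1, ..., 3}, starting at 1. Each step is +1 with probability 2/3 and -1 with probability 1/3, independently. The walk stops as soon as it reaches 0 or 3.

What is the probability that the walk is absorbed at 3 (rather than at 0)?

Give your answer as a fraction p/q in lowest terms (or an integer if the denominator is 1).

Biased walk: p = 2/3, q = 1/3, r = q/p = 1/2
Gambler's ruin: P(hit 3 before 0 | start at 1) = (1 - r^a)/(1 - r^N)
r^1 = 1/2; r^3 = 1/8
P = (1 - 1/2) / (1 - 1/8) = 1/2 / 7/8 = 4/7

Answer: 4/7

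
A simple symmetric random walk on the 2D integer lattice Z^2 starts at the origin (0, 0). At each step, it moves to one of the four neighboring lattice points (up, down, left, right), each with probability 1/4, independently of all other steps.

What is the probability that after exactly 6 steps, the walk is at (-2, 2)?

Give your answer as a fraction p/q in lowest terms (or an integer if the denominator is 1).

Answer: 15/512

Derivation:
Let h be the number of horizontal steps (so 6-h are vertical). To end at (-2,2) need (h-2)/2 right-steps and ((6-h)+2)/2 up-steps.
Sum over h with 2 ≤ h ≤ 4, h ≡ 0 (mod 2), 6-h ≡ 0 (mod 2):
h=2: C(6,2)·C(2,0)·C(4,3) = 15·1·4 = 60
h=4: C(6,4)·C(4,1)·C(2,2) = 15·4·1 = 60
Total favorable: 120
Total paths: 4^6 = 4096
P = 120/4096 = 15/512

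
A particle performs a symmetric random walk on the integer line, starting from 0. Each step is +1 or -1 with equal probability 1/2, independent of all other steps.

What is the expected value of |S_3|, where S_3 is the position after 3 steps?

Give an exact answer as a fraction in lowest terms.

Answer: 3/2

Derivation:
S_3 takes values m ≡ 1 (mod 2) with |m| ≤ 3; P(S_3=m) = C(3,(3+m)/2)/2^3.
Total paths: 2^3 = 8
Distribution: P(S=-3)=1/8, P(S=-1)=3/8, P(S=1)=3/8, P(S=3)=1/8
E[|S_3|] = Σ_m |m|·P(S_3=m) = 12/8 = 3/2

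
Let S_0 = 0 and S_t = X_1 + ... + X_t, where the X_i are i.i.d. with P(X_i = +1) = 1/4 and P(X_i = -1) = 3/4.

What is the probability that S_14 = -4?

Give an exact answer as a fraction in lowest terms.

To reach position -4 after 14 steps: need 5 steps of +1 and 9 steps of -1.
Number of such sequences: C(14,5) = 2002
Each has probability (1/4)^5 · (3/4)^9 = 19683/268435456
P = 2002 · 19683/268435456 = 19702683/134217728

Answer: 19702683/134217728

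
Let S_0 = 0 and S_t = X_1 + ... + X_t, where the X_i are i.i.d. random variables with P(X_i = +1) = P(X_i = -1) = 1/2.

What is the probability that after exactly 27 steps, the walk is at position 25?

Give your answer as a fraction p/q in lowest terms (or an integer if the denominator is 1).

Answer: 27/134217728

Derivation:
To reach position 25 after 27 steps: need 26 steps of +1 and 1 of -1.
Favorable paths: C(27,26) = 27
Total paths: 2^27 = 134217728
P = 27/134217728 = 27/134217728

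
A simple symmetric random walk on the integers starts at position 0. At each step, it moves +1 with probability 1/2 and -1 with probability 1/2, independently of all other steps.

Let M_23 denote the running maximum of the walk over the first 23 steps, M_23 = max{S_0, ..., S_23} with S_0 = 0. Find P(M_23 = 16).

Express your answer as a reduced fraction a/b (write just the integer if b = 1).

Let M_23 = max(S_0,...,S_23). Use the reflection principle: for j ≥ 1, #{paths with M_23 ≥ j} = #{S_23 ≥ j} + #{S_23 ≥ j+1}.
By reflection, #{M_23 ≥ 16} = #{S_23 ≥ 16} + #{S_23 ≥ 17} = 2048 + 2048 = 4096.
#{M_23 ≥ 17} = #{S_23 ≥ 17} + #{S_23 ≥ 18} = 2048 + 277 = 2325.
#{M_23 = 16} = 4096 - 2325 = 1771.
P(M_23 = 16) = 1771/8388608 = 1771/8388608

Answer: 1771/8388608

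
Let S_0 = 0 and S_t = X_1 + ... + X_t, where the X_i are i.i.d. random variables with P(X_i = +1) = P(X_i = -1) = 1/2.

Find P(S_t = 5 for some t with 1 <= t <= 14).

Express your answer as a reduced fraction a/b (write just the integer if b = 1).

Answer: 1471/8192

Derivation:
Count via complement. Let g(t,s) = #length-t paths at position s with S_1..S_t all ≠ 5.
g(t,s) = g(t-1,s-1) + g(t-1,s+1) for s ≠ 5; g(t,5) = 0.
t=0: g(0,0)=1
t=1: g(1,-1)=1 g(1,1)=1
t=2: g(2,-2)=1 g(2,0)=2 g(2,2)=1
t=3: g(3,-3)=1 g(3,-1)=3 g(3,1)=3 g(3,3)=1
t=4: g(4,-4)=1 g(4,-2)=4 g(4,0)=6 g(4,2)=4 g(4,4)=1
t=5: g(5,-5)=1 g(5,-3)=5 g(5,-1)=10 g(5,1)=10 g(5,3)=5
t=6: g(6,-6)=1 g(6,-4)=6 g(6,-2)=15 g(6,0)=20 g(6,2)=15 g(6,4)=5
t=7: g(7,-7)=1 g(7,-5)=7 g(7,-3)=21 g(7,-1)=35 g(7,1)=35 g(7,3)=20
t=8: g(8,-8)=1 g(8,-6)=8 g(8,-4)=28 g(8,-2)=56 g(8,0)=70 g(8,2)=55 g(8,4)=20
t=9: g(9,-9)=1 g(9,-7)=9 g(9,-5)=36 g(9,-3)=84 g(9,-1)=126 g(9,1)=125 g(9,3)=75
t=10: g(10,-10)=1 g(10,-8)=10 g(10,-6)=45 g(10,-4)=120 g(10,-2)=210 g(10,0)=251 g(10,2)=200 g(10,4)=75
t=11: g(11,-11)=1 g(11,-9)=11 g(11,-7)=55 g(11,-5)=165 g(11,-3)=330 g(11,-1)=461 g(11,1)=451 g(11,3)=275
t=12: g(12,-12)=1 g(12,-10)=12 g(12,-8)=66 g(12,-6)=220 g(12,-4)=495 g(12,-2)=791 g(12,0)=912 g(12,2)=726 g(12,4)=275
t=13: g(13,-13)=1 g(13,-11)=13 g(13,-9)=78 g(13,-7)=286 g(13,-5)=715 g(13,-3)=1286 g(13,-1)=1703 g(13,1)=1638 g(13,3)=1001
t=14: g(14,-14)=1 g(14,-12)=14 g(14,-10)=91 g(14,-8)=364 g(14,-6)=1001 g(14,-4)=2001 g(14,-2)=2989 g(14,0)=3341 g(14,2)=2639 g(14,4)=1001
Paths never hitting 5: Σ_s g(14,s) = 13442
Paths hitting 5: 2^14 - 13442 = 2942
P = 2942/16384 = 1471/8192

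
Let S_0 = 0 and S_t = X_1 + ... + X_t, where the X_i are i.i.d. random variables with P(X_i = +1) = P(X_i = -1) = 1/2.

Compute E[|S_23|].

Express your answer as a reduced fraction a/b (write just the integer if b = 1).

S_23 takes values m ≡ 1 (mod 2) with |m| ≤ 23; P(S_23=m) = C(23,(23+m)/2)/2^23.
Total paths: 2^23 = 8388608
Distribution: P(S=-23)=1/8388608, P(S=-21)=23/8388608, P(S=-19)=253/8388608, P(S=-17)=1771/8388608, P(S=-15)=8855/8388608, P(S=-13)=33649/8388608, P(S=-11)=100947/8388608, P(S=-9)=245157/8388608, P(S=-7)=490314/8388608, P(S=-5)=817190/8388608, P(S=-3)=1144066/8388608, P(S=-1)=1352078/8388608, P(S=1)=1352078/8388608, P(S=3)=1144066/8388608, P(S=5)=817190/8388608, P(S=7)=490314/8388608, P(S=9)=245157/8388608, P(S=11)=100947/8388608, P(S=13)=33649/8388608, P(S=15)=8855/8388608, P(S=17)=1771/8388608, P(S=19)=253/8388608, P(S=21)=23/8388608, P(S=23)=1/8388608
E[|S_23|] = Σ_m |m|·P(S_23=m) = 32449872/8388608 = 2028117/524288

Answer: 2028117/524288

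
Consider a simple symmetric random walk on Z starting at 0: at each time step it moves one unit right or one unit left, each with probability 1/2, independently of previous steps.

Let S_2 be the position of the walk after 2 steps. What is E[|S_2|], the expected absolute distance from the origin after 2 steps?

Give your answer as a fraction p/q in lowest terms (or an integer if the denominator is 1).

S_2 takes values m ≡ 0 (mod 2) with |m| ≤ 2; P(S_2=m) = C(2,(2+m)/2)/2^2.
Total paths: 2^2 = 4
Distribution: P(S=-2)=1/4, P(S=0)=2/4, P(S=2)=1/4
E[|S_2|] = Σ_m |m|·P(S_2=m) = 4/4 = 1

Answer: 1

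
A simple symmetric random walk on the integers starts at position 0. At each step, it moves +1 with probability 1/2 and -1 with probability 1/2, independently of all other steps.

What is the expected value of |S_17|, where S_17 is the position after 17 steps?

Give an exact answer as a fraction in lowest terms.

S_17 takes values m ≡ 1 (mod 2) with |m| ≤ 17; P(S_17=m) = C(17,(17+m)/2)/2^17.
Total paths: 2^17 = 131072
Distribution: P(S=-17)=1/131072, P(S=-15)=17/131072, P(S=-13)=136/131072, P(S=-11)=680/131072, P(S=-9)=2380/131072, P(S=-7)=6188/131072, P(S=-5)=12376/131072, P(S=-3)=19448/131072, P(S=-1)=24310/131072, P(S=1)=24310/131072, P(S=3)=19448/131072, P(S=5)=12376/131072, P(S=7)=6188/131072, P(S=9)=2380/131072, P(S=11)=680/131072, P(S=13)=136/131072, P(S=15)=17/131072, P(S=17)=1/131072
E[|S_17|] = Σ_m |m|·P(S_17=m) = 437580/131072 = 109395/32768

Answer: 109395/32768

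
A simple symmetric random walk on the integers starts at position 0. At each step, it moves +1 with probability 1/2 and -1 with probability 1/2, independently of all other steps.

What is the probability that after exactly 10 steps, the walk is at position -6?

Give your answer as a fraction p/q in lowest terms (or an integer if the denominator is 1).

To reach position -6 after 10 steps: need 2 steps of +1 and 8 of -1.
Favorable paths: C(10,2) = 45
Total paths: 2^10 = 1024
P = 45/1024 = 45/1024

Answer: 45/1024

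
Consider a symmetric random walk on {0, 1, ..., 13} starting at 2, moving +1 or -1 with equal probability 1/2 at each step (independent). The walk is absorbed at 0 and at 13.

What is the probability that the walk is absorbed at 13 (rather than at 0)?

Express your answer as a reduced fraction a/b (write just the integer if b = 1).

Answer: 2/13

Derivation:
Symmetric walk (p = 1/2): the harmonic-function argument gives P(hit 13 before 0 | start at 2) = a/N.
P = 2/13 = 2/13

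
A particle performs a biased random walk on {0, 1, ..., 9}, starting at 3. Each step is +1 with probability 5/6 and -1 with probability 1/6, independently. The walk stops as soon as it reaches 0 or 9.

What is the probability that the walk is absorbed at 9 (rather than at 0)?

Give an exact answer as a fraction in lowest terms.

Answer: 15625/15751

Derivation:
Biased walk: p = 5/6, q = 1/6, r = q/p = 1/5
Gambler's ruin: P(hit 9 before 0 | start at 3) = (1 - r^a)/(1 - r^N)
r^3 = 1/125; r^9 = 1/1953125
P = (1 - 1/125) / (1 - 1/1953125) = 124/125 / 1953124/1953125 = 15625/15751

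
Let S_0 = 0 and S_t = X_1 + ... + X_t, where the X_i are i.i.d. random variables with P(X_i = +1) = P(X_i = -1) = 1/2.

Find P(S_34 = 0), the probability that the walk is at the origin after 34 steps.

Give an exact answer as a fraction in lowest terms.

To return to 0 after 34 steps: need exactly 17 steps of +1 and 17 of -1.
Favorable paths: C(34,17) = 2333606220
Total paths: 2^34 = 17179869184
P = 2333606220/17179869184 = 583401555/4294967296

Answer: 583401555/4294967296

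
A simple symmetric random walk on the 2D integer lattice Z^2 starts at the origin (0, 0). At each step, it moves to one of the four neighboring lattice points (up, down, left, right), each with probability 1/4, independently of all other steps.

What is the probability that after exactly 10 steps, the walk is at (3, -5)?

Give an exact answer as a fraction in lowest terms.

Let h be the number of horizontal steps (so 10-h are vertical). To end at (3,-5) need (h+3)/2 right-steps and ((10-h)-5)/2 up-steps.
Sum over h with 3 ≤ h ≤ 5, h ≡ 1 (mod 2), 10-h ≡ 1 (mod 2):
h=3: C(10,3)·C(3,3)·C(7,1) = 120·1·7 = 840
h=5: C(10,5)·C(5,4)·C(5,0) = 252·5·1 = 1260
Total favorable: 2100
Total paths: 4^10 = 1048576
P = 2100/1048576 = 525/262144

Answer: 525/262144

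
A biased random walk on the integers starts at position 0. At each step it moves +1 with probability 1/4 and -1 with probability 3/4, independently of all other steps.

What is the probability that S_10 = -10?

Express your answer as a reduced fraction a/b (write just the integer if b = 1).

To reach position -10 after 10 steps: need 0 steps of +1 and 10 steps of -1.
Number of such sequences: C(10,0) = 1
Each has probability (1/4)^0 · (3/4)^10 = 59049/1048576
P = 1 · 59049/1048576 = 59049/1048576

Answer: 59049/1048576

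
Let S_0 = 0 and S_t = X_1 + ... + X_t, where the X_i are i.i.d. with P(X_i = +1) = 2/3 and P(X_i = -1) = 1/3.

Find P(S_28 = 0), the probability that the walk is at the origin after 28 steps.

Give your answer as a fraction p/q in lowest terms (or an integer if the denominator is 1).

Answer: 24343347200/847288609443

Derivation:
To be at 0 after 28 steps: need exactly 14 steps of +1 and 14 of -1.
Number of such sequences: C(28,14) = 40116600
Each has probability (2/3)^14 · (1/3)^14 = 16384/22876792454961
P = 40116600 · 16384/22876792454961 = 24343347200/847288609443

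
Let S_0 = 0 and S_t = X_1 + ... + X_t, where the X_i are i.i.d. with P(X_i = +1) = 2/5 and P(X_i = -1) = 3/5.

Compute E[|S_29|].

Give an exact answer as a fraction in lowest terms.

Answer: 9789013990882711601/1490116119384765625

Derivation:
S_29 takes values m ≡ 1 (mod 2) with |m| ≤ 29; P(S_29=m) = C(29,(29+m)/2) · (2/5)^((29+m)/2) · (3/5)^((29-m)/2).
Distribution: P(S=-29)=68630377364883/186264514923095703125, P(S=-27)=1326853962387738/186264514923095703125, P(S=-25)=12383970315618888/186264514923095703125, P(S=-23)=74303821893713328/186264514923095703125, P(S=-21)=321983228206091088/186264514923095703125, P(S=-19)=214655485470727392/37252902984619140625, P(S=-17)=572414627921939712/37252902984619140625, P(S=-15)=1253860613543296512/37252902984619140625, P(S=-13)=2298744458162710272/37252902984619140625, P(S=-11)=3575824712697549312/37252902984619140625, P(S=-9)=4767766283596732416/37252902984619140625, P(S=-7)=5490155114444722176/37252902984619140625, P(S=-5)=5490155114444722176/37252902984619140625, P(S=-3)=4786289074131296256/37252902984619140625, P(S=-1)=3646696437433368576/37252902984619140625, P(S=1)=2431130958288912384/37252902984619140625, P(S=3)=1418159725668532224/37252902984619140625, P(S=5)=722983389556506624/37252902984619140625, P(S=7)=321325950914002944/37252902984619140625, P(S=9)=124020542458036224/37252902984619140625, P(S=11)=41340180819345408/37252902984619140625, P(S=13)=11811480234098688/37252902984619140625, P(S=15)=2863389147660288/37252902984619140625, P(S=17)=580977508220928/37252902984619140625, P(S=19)=96829584703488/37252902984619140625, P(S=21)=64553056468992/186264514923095703125, P(S=23)=6620826304512/186264514923095703125, P(S=25)=490431578112/186264514923095703125, P(S=27)=23353884672/186264514923095703125, P(S=29)=536870912/186264514923095703125
E[|S_29|] = Σ_m |m|·P(S_29=m) = 9789013990882711601/1490116119384765625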